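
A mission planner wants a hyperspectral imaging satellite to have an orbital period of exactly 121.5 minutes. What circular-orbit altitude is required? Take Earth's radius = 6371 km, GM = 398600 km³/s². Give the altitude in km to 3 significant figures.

1760 km

T = 121.5 min = 7290.0 s.
From T = 2π√(a³/μ): a = (μ T²/4π²)^(1/3) = (398600 × 7290.0² / 4π²)^(1/3) = 8126 km.
Altitude h = a − R = 8126 − 6371 = 1755 km.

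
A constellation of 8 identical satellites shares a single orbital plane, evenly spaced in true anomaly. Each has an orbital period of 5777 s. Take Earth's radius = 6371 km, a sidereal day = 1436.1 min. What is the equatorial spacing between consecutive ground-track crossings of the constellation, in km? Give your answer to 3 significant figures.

335 km

Single-satellite node shift = (5777.0/86166) × 360° = 24.14°.
With 8 satellites evenly phased, successive equator crossings are 24.14/8 = 3.017° apart.
That is 3.017 × 111.2 = 335 km at the equator.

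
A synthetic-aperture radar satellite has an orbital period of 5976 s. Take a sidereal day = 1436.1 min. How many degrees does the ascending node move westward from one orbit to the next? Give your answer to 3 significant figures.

25.0°

During one orbit Earth rotates (5976.0 / 86166) × 360° = 24.97°.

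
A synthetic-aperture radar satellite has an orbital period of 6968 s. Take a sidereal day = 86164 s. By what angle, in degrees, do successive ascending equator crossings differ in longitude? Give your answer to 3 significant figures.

During one orbit Earth rotates (6968.0 / 86164) × 360° = 29.11°.

29.1°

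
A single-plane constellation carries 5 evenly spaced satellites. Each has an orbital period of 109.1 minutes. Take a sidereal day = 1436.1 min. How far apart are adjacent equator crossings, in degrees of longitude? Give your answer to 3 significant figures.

5.47°

T = 109.1 min = 6546.0 s.
Single-satellite node shift = (6546.0/86166) × 360° = 27.35°.
With 5 satellites evenly phased, successive equator crossings are 27.35/5 = 5.470° apart.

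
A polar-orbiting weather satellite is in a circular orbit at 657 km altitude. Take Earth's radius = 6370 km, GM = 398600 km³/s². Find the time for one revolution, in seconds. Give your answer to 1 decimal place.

5862.3 seconds

Semi-major axis a = 6370 + 657 = 7027 km. Period T = 2π√(a³/μ) = 2π√(7027³/398600) = 5862.3 s = 97.70 min.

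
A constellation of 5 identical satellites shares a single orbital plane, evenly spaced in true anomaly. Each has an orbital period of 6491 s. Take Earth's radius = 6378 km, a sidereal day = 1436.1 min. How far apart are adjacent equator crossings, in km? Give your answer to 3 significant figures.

Single-satellite node shift = (6491.0/86166) × 360° = 27.12°.
With 5 satellites evenly phased, successive equator crossings are 27.12/5 = 5.424° apart.
That is 5.424 × 111.3 = 604 km at the equator.

604 km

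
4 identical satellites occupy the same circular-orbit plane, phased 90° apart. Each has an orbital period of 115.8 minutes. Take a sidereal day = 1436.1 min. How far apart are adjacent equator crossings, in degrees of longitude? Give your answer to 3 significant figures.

7.26°

T = 115.8 min = 6948.0 s.
Single-satellite node shift = (6948.0/86166) × 360° = 29.03°.
With 4 satellites evenly phased, successive equator crossings are 29.03/4 = 7.257° apart.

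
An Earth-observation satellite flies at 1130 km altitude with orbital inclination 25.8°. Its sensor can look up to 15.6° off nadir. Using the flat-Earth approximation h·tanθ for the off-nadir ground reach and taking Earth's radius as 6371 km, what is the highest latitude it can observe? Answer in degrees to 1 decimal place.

28.6°

For a prograde orbit the ground track reaches latitude ±i = ±25.8°.
Sensor half-swath on the ground ≈ 1130·tan(15.6°) = 316 km = 2.84° of latitude.
Maximum observable latitude ≈ 25.8 + 2.84 = 28.6°.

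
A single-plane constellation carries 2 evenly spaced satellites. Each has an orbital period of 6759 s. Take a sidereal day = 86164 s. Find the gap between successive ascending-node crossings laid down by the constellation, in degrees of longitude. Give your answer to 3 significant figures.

14.1°

Single-satellite node shift = (6759.0/86164) × 360° = 28.24°.
With 2 satellites evenly phased, successive equator crossings are 28.24/2 = 14.120° apart.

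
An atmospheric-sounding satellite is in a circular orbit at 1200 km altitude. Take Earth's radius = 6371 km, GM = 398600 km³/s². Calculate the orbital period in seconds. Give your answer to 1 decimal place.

Semi-major axis a = 6371 + 1200 = 7571 km. Period T = 2π√(a³/μ) = 2π√(7571³/398600) = 6556.0 s = 109.27 min.

6556.0 seconds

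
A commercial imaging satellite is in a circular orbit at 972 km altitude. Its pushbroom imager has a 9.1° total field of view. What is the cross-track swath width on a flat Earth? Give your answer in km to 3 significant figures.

Half-angle = 9.1°/2 = 4.55°.
Swath width ≈ 2h·tan(θ/2) = 2 × 972 × tan(4.55°) = 154.7 km.

155 km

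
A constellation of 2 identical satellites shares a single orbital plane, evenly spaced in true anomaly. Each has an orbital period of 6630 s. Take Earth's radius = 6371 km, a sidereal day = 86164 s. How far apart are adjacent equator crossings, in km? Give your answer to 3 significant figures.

Single-satellite node shift = (6630.0/86164) × 360° = 27.70°.
With 2 satellites evenly phased, successive equator crossings are 27.70/2 = 13.850° apart.
That is 13.850 × 111.2 = 1540 km at the equator.

1540 km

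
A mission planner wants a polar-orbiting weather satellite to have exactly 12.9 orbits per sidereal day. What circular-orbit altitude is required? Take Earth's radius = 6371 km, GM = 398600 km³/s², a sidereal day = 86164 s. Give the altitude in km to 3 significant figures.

1290 km

Required period T = 86164 / 12.9 = 6679.4 s.
From T = 2π√(a³/μ): a = (μ T²/4π²)^(1/3) = (398600 × 6679.4² / 4π²)^(1/3) = 7666 km.
Altitude h = a − R = 7666 − 6371 = 1295 km.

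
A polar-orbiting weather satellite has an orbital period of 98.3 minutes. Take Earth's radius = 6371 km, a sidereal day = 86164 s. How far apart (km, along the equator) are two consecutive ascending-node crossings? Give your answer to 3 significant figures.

2740 km

T = 98.3 min = 5898.0 s.
During one orbit Earth rotates (5898.0 / 86164) × 360° = 24.64°.
At the equator that is 24.64° × (2π·6371/360) km/° = 24.64 × 111.2 = 2740 km.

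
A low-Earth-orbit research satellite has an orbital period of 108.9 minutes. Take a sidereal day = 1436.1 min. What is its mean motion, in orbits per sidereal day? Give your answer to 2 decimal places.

13.19

T = 108.9 min = 6534.0 s.
Orbits per sidereal day = 86166 / 6534.0 = 13.187.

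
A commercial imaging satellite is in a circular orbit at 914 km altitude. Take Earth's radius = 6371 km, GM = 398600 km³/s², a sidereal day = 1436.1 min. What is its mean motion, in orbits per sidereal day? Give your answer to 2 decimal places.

Semi-major axis a = 6371 + 914 = 7285 km. Period T = 2π√(a³/μ) = 2π√(7285³/398600) = 6188.1 s = 103.13 min.
Orbits per sidereal day = 86166 / 6188.1 = 13.925.

13.92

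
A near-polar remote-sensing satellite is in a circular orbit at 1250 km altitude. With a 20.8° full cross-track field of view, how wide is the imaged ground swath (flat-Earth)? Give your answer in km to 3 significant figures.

459 km

Half-angle = 20.8°/2 = 10.4°.
Swath width ≈ 2h·tan(θ/2) = 2 × 1250 × tan(10.4°) = 458.8 km.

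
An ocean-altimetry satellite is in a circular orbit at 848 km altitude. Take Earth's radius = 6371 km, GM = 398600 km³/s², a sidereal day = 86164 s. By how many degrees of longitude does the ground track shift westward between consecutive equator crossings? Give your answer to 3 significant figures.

25.5°

Semi-major axis a = 6371 + 848 = 7219 km. Period T = 2π√(a³/μ) = 2π√(7219³/398600) = 6104.2 s = 101.74 min.
During one orbit Earth rotates (6104.2 / 86164) × 360° = 25.50°.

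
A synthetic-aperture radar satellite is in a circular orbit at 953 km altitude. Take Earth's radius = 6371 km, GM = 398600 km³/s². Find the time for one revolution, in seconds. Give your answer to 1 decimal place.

6237.8 seconds

Semi-major axis a = 6371 + 953 = 7324 km. Period T = 2π√(a³/μ) = 2π√(7324³/398600) = 6237.8 s = 103.96 min.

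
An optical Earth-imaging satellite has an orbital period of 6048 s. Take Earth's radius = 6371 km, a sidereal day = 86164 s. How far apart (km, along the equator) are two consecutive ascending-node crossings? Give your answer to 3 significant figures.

2810 km

During one orbit Earth rotates (6048.0 / 86164) × 360° = 25.27°.
At the equator that is 25.27° × (2π·6371/360) km/° = 25.27 × 111.2 = 2810 km.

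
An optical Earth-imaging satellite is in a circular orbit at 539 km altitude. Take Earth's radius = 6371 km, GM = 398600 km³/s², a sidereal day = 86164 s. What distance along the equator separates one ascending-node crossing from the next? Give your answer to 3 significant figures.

Semi-major axis a = 6371 + 539 = 6910 km. Period T = 2π√(a³/μ) = 2π√(6910³/398600) = 5716.5 s = 95.27 min.
During one orbit Earth rotates (5716.5 / 86164) × 360° = 23.88°.
At the equator that is 23.88° × (2π·6371/360) km/° = 23.88 × 111.2 = 2656 km.

2660 km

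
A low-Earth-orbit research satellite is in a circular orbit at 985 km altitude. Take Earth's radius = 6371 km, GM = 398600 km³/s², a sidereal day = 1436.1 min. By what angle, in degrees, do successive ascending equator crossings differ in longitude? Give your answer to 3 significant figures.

26.2°

Semi-major axis a = 6371 + 985 = 7356 km. Period T = 2π√(a³/μ) = 2π√(7356³/398600) = 6278.8 s = 104.65 min.
During one orbit Earth rotates (6278.8 / 86166) × 360° = 26.23°.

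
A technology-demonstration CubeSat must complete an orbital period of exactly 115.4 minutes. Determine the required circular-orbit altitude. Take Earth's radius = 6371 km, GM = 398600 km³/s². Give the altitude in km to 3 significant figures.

T = 115.4 min = 6924.0 s.
From T = 2π√(a³/μ): a = (μ T²/4π²)^(1/3) = (398600 × 6924.0² / 4π²)^(1/3) = 7852 km.
Altitude h = a − R = 7852 − 6371 = 1481 km.

1480 km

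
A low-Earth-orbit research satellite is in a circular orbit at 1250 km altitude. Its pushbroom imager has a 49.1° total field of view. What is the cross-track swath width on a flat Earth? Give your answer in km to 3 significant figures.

1140 km

Half-angle = 49.1°/2 = 24.55°.
Swath width ≈ 2h·tan(θ/2) = 2 × 1250 × tan(24.55°) = 1142.0 km.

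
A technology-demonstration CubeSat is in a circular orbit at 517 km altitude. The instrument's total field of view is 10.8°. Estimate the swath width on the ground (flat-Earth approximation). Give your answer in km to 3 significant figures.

97.7 km

Half-angle = 10.8°/2 = 5.4°.
Swath width ≈ 2h·tan(θ/2) = 2 × 517 × tan(5.4°) = 97.7 km.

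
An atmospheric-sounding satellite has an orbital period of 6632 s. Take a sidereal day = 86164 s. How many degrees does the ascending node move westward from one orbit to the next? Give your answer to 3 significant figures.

During one orbit Earth rotates (6632.0 / 86164) × 360° = 27.71°.

27.7°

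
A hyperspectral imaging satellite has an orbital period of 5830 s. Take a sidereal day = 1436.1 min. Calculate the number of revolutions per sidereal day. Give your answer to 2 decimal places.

14.78

Orbits per sidereal day = 86166 / 5830.0 = 14.780.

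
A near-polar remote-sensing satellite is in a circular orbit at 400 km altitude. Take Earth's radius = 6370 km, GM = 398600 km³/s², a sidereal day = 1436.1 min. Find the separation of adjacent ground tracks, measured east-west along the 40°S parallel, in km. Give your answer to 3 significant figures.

1970 km

Semi-major axis a = 6370 + 400 = 6770 km. Period T = 2π√(a³/μ) = 2π√(6770³/398600) = 5543.6 s = 92.39 min.
Node shift per orbit = (5543.6/86166) × 360° = 23.16°.
Equatorial spacing = 23.16 × 111.2 km/° = 2575 km.
At 40° latitude, spacing = 2575 × cos(40°) = 1973 km.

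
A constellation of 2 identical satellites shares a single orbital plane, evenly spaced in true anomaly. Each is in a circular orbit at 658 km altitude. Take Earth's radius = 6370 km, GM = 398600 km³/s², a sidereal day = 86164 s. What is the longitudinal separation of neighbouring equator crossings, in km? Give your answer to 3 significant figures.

1360 km

Semi-major axis a = 6370 + 658 = 7028 km. Period T = 2π√(a³/μ) = 2π√(7028³/398600) = 5863.5 s = 97.73 min.
Single-satellite node shift = (5863.5/86164) × 360° = 24.50°.
With 2 satellites evenly phased, successive equator crossings are 24.50/2 = 12.249° apart.
That is 12.249 × 111.2 = 1362 km at the equator.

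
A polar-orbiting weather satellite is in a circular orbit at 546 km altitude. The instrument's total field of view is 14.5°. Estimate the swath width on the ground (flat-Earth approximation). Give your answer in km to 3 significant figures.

139 km

Half-angle = 14.5°/2 = 7.25°.
Swath width ≈ 2h·tan(θ/2) = 2 × 546 × tan(7.25°) = 138.9 km.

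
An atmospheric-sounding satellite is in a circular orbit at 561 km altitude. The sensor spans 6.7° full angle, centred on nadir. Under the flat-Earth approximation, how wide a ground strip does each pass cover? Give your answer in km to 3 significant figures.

65.7 km

Half-angle = 6.7°/2 = 3.35°.
Swath width ≈ 2h·tan(θ/2) = 2 × 561 × tan(3.35°) = 65.7 km.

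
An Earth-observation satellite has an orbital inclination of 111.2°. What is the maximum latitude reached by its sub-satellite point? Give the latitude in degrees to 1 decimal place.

68.8°

Retrograde orbit: the ground track reaches ±(180° − i) = ±(180 − 111.2) = ±68.8°.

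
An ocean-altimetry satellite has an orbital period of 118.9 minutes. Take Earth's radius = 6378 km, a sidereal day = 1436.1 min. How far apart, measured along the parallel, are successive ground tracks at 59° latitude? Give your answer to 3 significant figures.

1710 km

T = 118.9 min = 7134.0 s.
Node shift per orbit = (7134.0/86166) × 360° = 29.81°.
Equatorial spacing = 29.81 × 111.3 km/° = 3318 km.
At 59° latitude, spacing = 3318 × cos(59°) = 1709 km.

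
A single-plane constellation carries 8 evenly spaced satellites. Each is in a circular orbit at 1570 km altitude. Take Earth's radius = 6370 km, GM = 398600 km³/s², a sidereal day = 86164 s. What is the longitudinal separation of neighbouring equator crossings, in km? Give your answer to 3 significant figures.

Semi-major axis a = 6370 + 1570 = 7940 km. Period T = 2π√(a³/μ) = 2π√(7940³/398600) = 7041.1 s = 117.35 min.
Single-satellite node shift = (7041.1/86164) × 360° = 29.42°.
With 8 satellites evenly phased, successive equator crossings are 29.42/8 = 3.677° apart.
That is 3.677 × 111.2 = 409 km at the equator.

409 km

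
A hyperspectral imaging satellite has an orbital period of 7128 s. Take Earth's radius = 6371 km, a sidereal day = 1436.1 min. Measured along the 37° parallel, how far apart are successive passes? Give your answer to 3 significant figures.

Node shift per orbit = (7128.0/86166) × 360° = 29.78°.
Equatorial spacing = 29.78 × 111.2 km/° = 3311 km.
At 37° latitude, spacing = 3311 × cos(37°) = 2645 km.

2640 km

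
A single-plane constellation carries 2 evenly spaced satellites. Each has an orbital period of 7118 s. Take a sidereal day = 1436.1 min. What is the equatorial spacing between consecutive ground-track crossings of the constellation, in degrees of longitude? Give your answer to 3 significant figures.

Single-satellite node shift = (7118.0/86166) × 360° = 29.74°.
With 2 satellites evenly phased, successive equator crossings are 29.74/2 = 14.869° apart.

14.9°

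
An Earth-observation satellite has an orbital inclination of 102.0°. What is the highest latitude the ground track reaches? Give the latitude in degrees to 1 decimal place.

78.0°

Retrograde orbit: the ground track reaches ±(180° − i) = ±(180 − 102.0) = ±78.0°.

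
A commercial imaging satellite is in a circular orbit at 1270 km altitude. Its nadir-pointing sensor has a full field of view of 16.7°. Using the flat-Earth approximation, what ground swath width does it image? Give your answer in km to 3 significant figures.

373 km

Half-angle = 16.7°/2 = 8.35°.
Swath width ≈ 2h·tan(θ/2) = 2 × 1270 × tan(8.35°) = 372.8 km.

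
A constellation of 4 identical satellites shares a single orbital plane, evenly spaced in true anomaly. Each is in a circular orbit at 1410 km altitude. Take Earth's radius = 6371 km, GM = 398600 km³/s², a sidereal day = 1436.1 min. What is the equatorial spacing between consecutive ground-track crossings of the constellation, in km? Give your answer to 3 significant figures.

Semi-major axis a = 6371 + 1410 = 7781 km. Period T = 2π√(a³/μ) = 2π√(7781³/398600) = 6830.7 s = 113.84 min.
Single-satellite node shift = (6830.7/86166) × 360° = 28.54°.
With 4 satellites evenly phased, successive equator crossings are 28.54/4 = 7.135° apart.
That is 7.135 × 111.2 = 793 km at the equator.

793 km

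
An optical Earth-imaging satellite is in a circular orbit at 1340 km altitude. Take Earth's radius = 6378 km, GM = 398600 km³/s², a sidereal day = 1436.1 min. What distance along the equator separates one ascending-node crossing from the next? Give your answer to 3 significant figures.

Semi-major axis a = 6378 + 1340 = 7718 km. Period T = 2π√(a³/μ) = 2π√(7718³/398600) = 6747.9 s = 112.46 min.
During one orbit Earth rotates (6747.9 / 86166) × 360° = 28.19°.
At the equator that is 28.19° × (2π·6378/360) km/° = 28.19 × 111.3 = 3138 km.

3140 km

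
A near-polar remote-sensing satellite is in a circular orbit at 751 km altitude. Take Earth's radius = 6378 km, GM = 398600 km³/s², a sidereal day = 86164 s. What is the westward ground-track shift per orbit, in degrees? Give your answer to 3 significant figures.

Semi-major axis a = 6378 + 751 = 7129 km. Period T = 2π√(a³/μ) = 2π√(7129³/398600) = 5990.4 s = 99.84 min.
During one orbit Earth rotates (5990.4 / 86164) × 360° = 25.03°.

25.0°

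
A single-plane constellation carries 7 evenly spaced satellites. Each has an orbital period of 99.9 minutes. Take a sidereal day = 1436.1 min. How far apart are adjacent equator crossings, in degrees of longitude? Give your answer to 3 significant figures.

T = 99.9 min = 5994.0 s.
Single-satellite node shift = (5994.0/86166) × 360° = 25.04°.
With 7 satellites evenly phased, successive equator crossings are 25.04/7 = 3.578° apart.

3.58°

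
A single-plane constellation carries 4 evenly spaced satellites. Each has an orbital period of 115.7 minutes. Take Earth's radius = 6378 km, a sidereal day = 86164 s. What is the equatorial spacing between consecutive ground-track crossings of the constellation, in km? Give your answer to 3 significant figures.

T = 115.7 min = 6942.0 s.
Single-satellite node shift = (6942.0/86164) × 360° = 29.00°.
With 4 satellites evenly phased, successive equator crossings are 29.00/4 = 7.251° apart.
That is 7.251 × 111.3 = 807 km at the equator.

807 km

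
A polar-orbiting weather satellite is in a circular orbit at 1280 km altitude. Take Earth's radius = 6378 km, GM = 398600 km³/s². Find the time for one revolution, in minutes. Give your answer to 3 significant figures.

Semi-major axis a = 6378 + 1280 = 7658 km. Period T = 2π√(a³/μ) = 2π√(7658³/398600) = 6669.4 s = 111.16 min.

111 min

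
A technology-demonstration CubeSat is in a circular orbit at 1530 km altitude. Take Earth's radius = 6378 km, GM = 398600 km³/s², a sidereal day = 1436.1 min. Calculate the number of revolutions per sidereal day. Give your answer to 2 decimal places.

Semi-major axis a = 6378 + 1530 = 7908 km. Period T = 2π√(a³/μ) = 2π√(7908³/398600) = 6998.6 s = 116.64 min.
Orbits per sidereal day = 86166 / 6998.6 = 12.312.

12.31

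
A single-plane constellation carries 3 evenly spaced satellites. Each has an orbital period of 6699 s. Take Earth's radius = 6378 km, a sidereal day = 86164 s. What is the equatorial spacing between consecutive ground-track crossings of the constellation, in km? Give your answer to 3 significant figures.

1040 km

Single-satellite node shift = (6699.0/86164) × 360° = 27.99°.
With 3 satellites evenly phased, successive equator crossings are 27.99/3 = 9.330° apart.
That is 9.330 × 111.3 = 1039 km at the equator.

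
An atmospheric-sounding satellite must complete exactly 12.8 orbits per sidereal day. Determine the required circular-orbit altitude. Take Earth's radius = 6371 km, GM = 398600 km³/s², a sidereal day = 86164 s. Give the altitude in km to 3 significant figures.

1330 km

Required period T = 86164 / 12.8 = 6731.6 s.
From T = 2π√(a³/μ): a = (μ T²/4π²)^(1/3) = (398600 × 6731.6² / 4π²)^(1/3) = 7706 km.
Altitude h = a − R = 7706 − 6371 = 1335 km.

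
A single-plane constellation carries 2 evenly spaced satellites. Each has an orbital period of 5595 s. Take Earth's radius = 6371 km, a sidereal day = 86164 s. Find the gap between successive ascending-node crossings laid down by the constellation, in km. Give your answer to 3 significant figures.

Single-satellite node shift = (5595.0/86164) × 360° = 23.38°.
With 2 satellites evenly phased, successive equator crossings are 23.38/2 = 11.688° apart.
That is 11.688 × 111.2 = 1300 km at the equator.

1300 km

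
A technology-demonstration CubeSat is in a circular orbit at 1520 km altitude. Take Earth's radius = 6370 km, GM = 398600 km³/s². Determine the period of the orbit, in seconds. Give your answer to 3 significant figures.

6970 seconds

Semi-major axis a = 6370 + 1520 = 7890 km. Period T = 2π√(a³/μ) = 2π√(7890³/398600) = 6974.7 s = 116.25 min.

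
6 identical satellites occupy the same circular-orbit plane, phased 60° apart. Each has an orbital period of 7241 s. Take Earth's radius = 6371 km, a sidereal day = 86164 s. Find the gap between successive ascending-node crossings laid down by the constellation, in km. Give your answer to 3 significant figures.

561 km

Single-satellite node shift = (7241.0/86164) × 360° = 30.25°.
With 6 satellites evenly phased, successive equator crossings are 30.25/6 = 5.042° apart.
That is 5.042 × 111.2 = 561 km at the equator.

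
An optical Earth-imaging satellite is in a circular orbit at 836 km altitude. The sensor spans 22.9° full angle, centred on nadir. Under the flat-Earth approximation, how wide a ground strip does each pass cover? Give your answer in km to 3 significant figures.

Half-angle = 22.9°/2 = 11.45°.
Swath width ≈ 2h·tan(θ/2) = 2 × 836 × tan(11.45°) = 338.7 km.

339 km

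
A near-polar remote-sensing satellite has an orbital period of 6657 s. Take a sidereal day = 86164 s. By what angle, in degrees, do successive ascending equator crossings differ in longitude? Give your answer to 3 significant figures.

27.8°

During one orbit Earth rotates (6657.0 / 86164) × 360° = 27.81°.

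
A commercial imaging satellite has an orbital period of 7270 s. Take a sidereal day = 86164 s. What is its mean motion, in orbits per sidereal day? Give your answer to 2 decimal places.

Orbits per sidereal day = 86164 / 7270.0 = 11.852.

11.85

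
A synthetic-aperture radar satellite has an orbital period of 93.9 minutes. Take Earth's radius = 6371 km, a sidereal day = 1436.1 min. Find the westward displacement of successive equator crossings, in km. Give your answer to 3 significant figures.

T = 93.9 min = 5634.0 s.
During one orbit Earth rotates (5634.0 / 86166) × 360° = 23.54°.
At the equator that is 23.54° × (2π·6371/360) km/° = 23.54 × 111.2 = 2617 km.

2620 km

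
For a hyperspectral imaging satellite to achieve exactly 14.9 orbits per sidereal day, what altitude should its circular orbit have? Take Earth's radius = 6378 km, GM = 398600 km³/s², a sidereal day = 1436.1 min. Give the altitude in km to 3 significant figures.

Required period T = 86166 / 14.9 = 5783.0 s.
From T = 2π√(a³/μ): a = (μ T²/4π²)^(1/3) = (398600 × 5783.0² / 4π²)^(1/3) = 6963 km.
Altitude h = a − R = 6963 − 6378 = 585 km.

585 km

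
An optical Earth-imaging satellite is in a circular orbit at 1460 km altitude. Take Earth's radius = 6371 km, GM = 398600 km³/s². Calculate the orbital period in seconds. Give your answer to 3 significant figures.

6900 seconds

Semi-major axis a = 6371 + 1460 = 7831 km. Period T = 2π√(a³/μ) = 2π√(7831³/398600) = 6896.6 s = 114.94 min.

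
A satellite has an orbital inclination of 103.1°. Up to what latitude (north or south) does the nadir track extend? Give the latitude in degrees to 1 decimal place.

Retrograde orbit: the ground track reaches ±(180° − i) = ±(180 − 103.1) = ±76.9°.

76.9°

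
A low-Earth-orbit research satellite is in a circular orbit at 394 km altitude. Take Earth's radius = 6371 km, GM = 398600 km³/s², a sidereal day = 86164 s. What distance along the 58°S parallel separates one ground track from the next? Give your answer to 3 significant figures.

Semi-major axis a = 6371 + 394 = 6765 km. Period T = 2π√(a³/μ) = 2π√(6765³/398600) = 5537.5 s = 92.29 min.
Node shift per orbit = (5537.5/86164) × 360° = 23.14°.
Equatorial spacing = 23.14 × 111.2 km/° = 2573 km.
At 58° latitude, spacing = 2573 × cos(58°) = 1363 km.

1360 km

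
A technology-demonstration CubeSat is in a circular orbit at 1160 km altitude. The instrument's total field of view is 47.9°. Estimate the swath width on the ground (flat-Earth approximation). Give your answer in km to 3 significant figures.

Half-angle = 47.9°/2 = 23.95°.
Swath width ≈ 2h·tan(θ/2) = 2 × 1160 × tan(23.95°) = 1030.5 km.

1030 km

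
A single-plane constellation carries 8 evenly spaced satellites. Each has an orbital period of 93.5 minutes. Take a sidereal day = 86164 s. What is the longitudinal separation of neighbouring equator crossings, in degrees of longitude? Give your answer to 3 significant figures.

T = 93.5 min = 5610.0 s.
Single-satellite node shift = (5610.0/86164) × 360° = 23.44°.
With 8 satellites evenly phased, successive equator crossings are 23.44/8 = 2.930° apart.

2.93°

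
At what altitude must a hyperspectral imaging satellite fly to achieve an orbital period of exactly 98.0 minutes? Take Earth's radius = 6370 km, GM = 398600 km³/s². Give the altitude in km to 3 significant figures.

671 km

T = 98.0 min = 5880.0 s.
From T = 2π√(a³/μ): a = (μ T²/4π²)^(1/3) = (398600 × 5880.0² / 4π²)^(1/3) = 7041 km.
Altitude h = a − R = 7041 − 6370 = 671 km.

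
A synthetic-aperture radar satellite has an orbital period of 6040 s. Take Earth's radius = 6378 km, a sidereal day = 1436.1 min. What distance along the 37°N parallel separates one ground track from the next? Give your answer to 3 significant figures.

Node shift per orbit = (6040.0/86166) × 360° = 25.24°.
Equatorial spacing = 25.24 × 111.3 km/° = 2809 km.
At 37° latitude, spacing = 2809 × cos(37°) = 2243 km.

2240 km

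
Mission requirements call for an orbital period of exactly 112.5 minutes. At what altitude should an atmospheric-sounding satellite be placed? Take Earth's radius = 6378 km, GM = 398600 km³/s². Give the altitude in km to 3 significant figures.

1340 km

T = 112.5 min = 6750.0 s.
From T = 2π√(a³/μ): a = (μ T²/4π²)^(1/3) = (398600 × 6750.0² / 4π²)^(1/3) = 7720 km.
Altitude h = a − R = 7720 − 6378 = 1342 km.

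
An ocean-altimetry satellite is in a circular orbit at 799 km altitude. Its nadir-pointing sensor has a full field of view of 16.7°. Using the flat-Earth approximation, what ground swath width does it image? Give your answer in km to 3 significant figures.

Half-angle = 16.7°/2 = 8.35°.
Swath width ≈ 2h·tan(θ/2) = 2 × 799 × tan(8.35°) = 234.5 km.

235 km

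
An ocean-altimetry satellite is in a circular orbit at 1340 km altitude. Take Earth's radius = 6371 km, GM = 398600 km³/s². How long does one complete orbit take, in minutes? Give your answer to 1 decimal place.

Semi-major axis a = 6371 + 1340 = 7711 km. Period T = 2π√(a³/μ) = 2π√(7711³/398600) = 6738.7 s = 112.31 min.

112.3 min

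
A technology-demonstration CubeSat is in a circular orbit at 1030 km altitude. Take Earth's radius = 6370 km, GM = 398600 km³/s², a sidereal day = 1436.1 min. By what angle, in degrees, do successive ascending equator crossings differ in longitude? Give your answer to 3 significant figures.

Semi-major axis a = 6370 + 1030 = 7400 km. Period T = 2π√(a³/μ) = 2π√(7400³/398600) = 6335.2 s = 105.59 min.
During one orbit Earth rotates (6335.2 / 86166) × 360° = 26.47°.

26.5°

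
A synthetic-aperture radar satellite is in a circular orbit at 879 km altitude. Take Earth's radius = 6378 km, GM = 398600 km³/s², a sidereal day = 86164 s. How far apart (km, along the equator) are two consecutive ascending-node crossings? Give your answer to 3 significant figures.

Semi-major axis a = 6378 + 879 = 7257 km. Period T = 2π√(a³/μ) = 2π√(7257³/398600) = 6152.4 s = 102.54 min.
During one orbit Earth rotates (6152.4 / 86164) × 360° = 25.71°.
At the equator that is 25.71° × (2π·6378/360) km/° = 25.71 × 111.3 = 2861 km.

2860 km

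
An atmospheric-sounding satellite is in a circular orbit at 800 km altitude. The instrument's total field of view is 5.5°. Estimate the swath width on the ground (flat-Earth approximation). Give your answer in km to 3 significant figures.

Half-angle = 5.5°/2 = 2.75°.
Swath width ≈ 2h·tan(θ/2) = 2 × 800 × tan(2.75°) = 76.9 km.

76.9 km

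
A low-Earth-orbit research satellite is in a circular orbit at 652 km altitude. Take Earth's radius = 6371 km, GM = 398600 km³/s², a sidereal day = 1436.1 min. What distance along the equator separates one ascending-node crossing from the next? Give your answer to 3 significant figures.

Semi-major axis a = 6371 + 652 = 7023 km. Period T = 2π√(a³/μ) = 2π√(7023³/398600) = 5857.3 s = 97.62 min.
During one orbit Earth rotates (5857.3 / 86166) × 360° = 24.47°.
At the equator that is 24.47° × (2π·6371/360) km/° = 24.47 × 111.2 = 2721 km.

2720 km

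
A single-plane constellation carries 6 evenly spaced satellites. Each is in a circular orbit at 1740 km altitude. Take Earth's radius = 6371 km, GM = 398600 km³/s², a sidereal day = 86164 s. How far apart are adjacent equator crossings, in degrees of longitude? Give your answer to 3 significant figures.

5.06°

Semi-major axis a = 6371 + 1740 = 8111 km. Period T = 2π√(a³/μ) = 2π√(8111³/398600) = 7269.8 s = 121.16 min.
Single-satellite node shift = (7269.8/86164) × 360° = 30.37°.
With 6 satellites evenly phased, successive equator crossings are 30.37/6 = 5.062° apart.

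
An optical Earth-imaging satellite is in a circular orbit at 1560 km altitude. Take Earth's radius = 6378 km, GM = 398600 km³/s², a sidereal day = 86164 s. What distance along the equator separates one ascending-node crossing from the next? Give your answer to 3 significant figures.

Semi-major axis a = 6378 + 1560 = 7938 km. Period T = 2π√(a³/μ) = 2π√(7938³/398600) = 7038.5 s = 117.31 min.
During one orbit Earth rotates (7038.5 / 86164) × 360° = 29.41°.
At the equator that is 29.41° × (2π·6378/360) km/° = 29.41 × 111.3 = 3274 km.

3270 km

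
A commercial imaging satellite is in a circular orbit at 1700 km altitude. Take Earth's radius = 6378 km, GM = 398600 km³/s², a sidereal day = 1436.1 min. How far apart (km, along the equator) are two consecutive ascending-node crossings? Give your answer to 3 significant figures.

Semi-major axis a = 6378 + 1700 = 8078 km. Period T = 2π√(a³/μ) = 2π√(8078³/398600) = 7225.5 s = 120.42 min.
During one orbit Earth rotates (7225.5 / 86166) × 360° = 30.19°.
At the equator that is 30.19° × (2π·6378/360) km/° = 30.19 × 111.3 = 3360 km.

3360 km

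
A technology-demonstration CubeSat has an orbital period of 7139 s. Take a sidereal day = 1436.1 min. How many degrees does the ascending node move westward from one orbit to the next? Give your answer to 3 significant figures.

During one orbit Earth rotates (7139.0 / 86166) × 360° = 29.83°.

29.8°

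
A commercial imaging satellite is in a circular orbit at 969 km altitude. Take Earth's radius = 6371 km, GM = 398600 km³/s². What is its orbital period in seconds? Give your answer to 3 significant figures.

Semi-major axis a = 6371 + 969 = 7340 km. Period T = 2π√(a³/μ) = 2π√(7340³/398600) = 6258.3 s = 104.30 min.

6260 seconds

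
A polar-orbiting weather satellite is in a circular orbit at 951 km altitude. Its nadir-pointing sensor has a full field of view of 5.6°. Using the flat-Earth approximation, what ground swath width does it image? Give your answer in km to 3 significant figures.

Half-angle = 5.6°/2 = 2.8°.
Swath width ≈ 2h·tan(θ/2) = 2 × 951 × tan(2.8°) = 93.0 km.

93.0 km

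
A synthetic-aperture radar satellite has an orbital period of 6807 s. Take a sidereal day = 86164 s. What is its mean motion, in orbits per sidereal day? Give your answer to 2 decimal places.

Orbits per sidereal day = 86164 / 6807.0 = 12.658.

12.66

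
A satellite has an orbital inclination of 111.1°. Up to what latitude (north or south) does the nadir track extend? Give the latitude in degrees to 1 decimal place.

68.9°

Retrograde orbit: the ground track reaches ±(180° − i) = ±(180 − 111.1) = ±68.9°.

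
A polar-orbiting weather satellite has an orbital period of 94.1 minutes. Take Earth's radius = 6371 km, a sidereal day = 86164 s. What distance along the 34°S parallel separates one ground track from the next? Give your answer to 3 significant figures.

2170 km

T = 94.1 min = 5646.0 s.
Node shift per orbit = (5646.0/86164) × 360° = 23.59°.
Equatorial spacing = 23.59 × 111.2 km/° = 2623 km.
At 34° latitude, spacing = 2623 × cos(34°) = 2175 km.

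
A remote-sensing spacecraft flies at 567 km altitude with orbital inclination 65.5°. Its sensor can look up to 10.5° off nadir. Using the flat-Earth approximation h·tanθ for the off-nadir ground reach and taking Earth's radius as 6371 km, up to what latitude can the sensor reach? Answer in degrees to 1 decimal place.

66.4°

For a prograde orbit the ground track reaches latitude ±i = ±65.5°.
Sensor half-swath on the ground ≈ 567·tan(10.5°) = 105 km = 0.95° of latitude.
Maximum observable latitude ≈ 65.5 + 0.95 = 66.4°.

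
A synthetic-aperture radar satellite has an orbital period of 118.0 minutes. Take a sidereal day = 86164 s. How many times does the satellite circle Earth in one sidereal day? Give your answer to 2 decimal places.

12.17

T = 118.0 min = 7080.0 s.
Orbits per sidereal day = 86164 / 7080.0 = 12.170.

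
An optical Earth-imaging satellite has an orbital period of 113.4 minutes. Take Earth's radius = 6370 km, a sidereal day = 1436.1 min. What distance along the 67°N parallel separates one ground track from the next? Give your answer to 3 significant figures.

T = 113.4 min = 6804.0 s.
Node shift per orbit = (6804.0/86166) × 360° = 28.43°.
Equatorial spacing = 28.43 × 111.2 km/° = 3160 km.
At 67° latitude, spacing = 3160 × cos(67°) = 1235 km.

1230 km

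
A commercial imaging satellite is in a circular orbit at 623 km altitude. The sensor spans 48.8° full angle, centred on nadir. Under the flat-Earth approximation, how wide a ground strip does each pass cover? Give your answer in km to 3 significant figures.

Half-angle = 48.8°/2 = 24.4°.
Swath width ≈ 2h·tan(θ/2) = 2 × 623 × tan(24.4°) = 565.2 km.

565 km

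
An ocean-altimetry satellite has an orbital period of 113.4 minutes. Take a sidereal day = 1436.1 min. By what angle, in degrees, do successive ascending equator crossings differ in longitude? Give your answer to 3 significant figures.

28.4°

T = 113.4 min = 6804.0 s.
During one orbit Earth rotates (6804.0 / 86166) × 360° = 28.43°.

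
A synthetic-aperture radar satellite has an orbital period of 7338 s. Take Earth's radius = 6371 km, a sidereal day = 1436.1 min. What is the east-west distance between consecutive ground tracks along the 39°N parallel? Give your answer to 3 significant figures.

2650 km

Node shift per orbit = (7338.0/86166) × 360° = 30.66°.
Equatorial spacing = 30.66 × 111.2 km/° = 3409 km.
At 39° latitude, spacing = 3409 × cos(39°) = 2649 km.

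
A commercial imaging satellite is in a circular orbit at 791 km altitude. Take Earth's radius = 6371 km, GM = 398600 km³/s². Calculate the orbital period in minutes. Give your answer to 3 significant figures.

Semi-major axis a = 6371 + 791 = 7162 km. Period T = 2π√(a³/μ) = 2π√(7162³/398600) = 6032.0 s = 100.53 min.

101 min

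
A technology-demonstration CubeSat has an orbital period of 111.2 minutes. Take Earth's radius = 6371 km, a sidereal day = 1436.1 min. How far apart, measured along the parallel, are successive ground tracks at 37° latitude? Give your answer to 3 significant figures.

2480 km

T = 111.2 min = 6672.0 s.
Node shift per orbit = (6672.0/86166) × 360° = 27.88°.
Equatorial spacing = 27.88 × 111.2 km/° = 3100 km.
At 37° latitude, spacing = 3100 × cos(37°) = 2475 km.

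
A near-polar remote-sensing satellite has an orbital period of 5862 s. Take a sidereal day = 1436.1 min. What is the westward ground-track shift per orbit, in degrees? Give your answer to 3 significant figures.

24.5°

During one orbit Earth rotates (5862.0 / 86166) × 360° = 24.49°.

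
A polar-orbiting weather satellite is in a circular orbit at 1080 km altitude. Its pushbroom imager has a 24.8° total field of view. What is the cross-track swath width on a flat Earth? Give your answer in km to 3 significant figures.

Half-angle = 24.8°/2 = 12.4°.
Swath width ≈ 2h·tan(θ/2) = 2 × 1080 × tan(12.4°) = 474.9 km.

475 km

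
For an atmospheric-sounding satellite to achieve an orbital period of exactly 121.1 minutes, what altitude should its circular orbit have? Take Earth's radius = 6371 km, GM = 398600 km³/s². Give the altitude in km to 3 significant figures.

T = 121.1 min = 7266.0 s.
From T = 2π√(a³/μ): a = (μ T²/4π²)^(1/3) = (398600 × 7266.0² / 4π²)^(1/3) = 8108 km.
Altitude h = a − R = 8108 − 6371 = 1737 km.

1740 km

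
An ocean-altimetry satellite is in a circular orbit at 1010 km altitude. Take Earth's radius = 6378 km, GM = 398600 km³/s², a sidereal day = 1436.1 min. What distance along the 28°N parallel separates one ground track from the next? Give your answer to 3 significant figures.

Semi-major axis a = 6378 + 1010 = 7388 km. Period T = 2π√(a³/μ) = 2π√(7388³/398600) = 6319.8 s = 105.33 min.
Node shift per orbit = (6319.8/86166) × 360° = 26.40°.
Equatorial spacing = 26.40 × 111.3 km/° = 2939 km.
At 28° latitude, spacing = 2939 × cos(28°) = 2595 km.

2600 km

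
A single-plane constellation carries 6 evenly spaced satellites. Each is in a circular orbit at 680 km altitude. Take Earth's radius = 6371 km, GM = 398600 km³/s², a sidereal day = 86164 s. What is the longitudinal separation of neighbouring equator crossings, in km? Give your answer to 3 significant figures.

456 km

Semi-major axis a = 6371 + 680 = 7051 km. Period T = 2π√(a³/μ) = 2π√(7051³/398600) = 5892.3 s = 98.21 min.
Single-satellite node shift = (5892.3/86164) × 360° = 24.62°.
With 6 satellites evenly phased, successive equator crossings are 24.62/6 = 4.103° apart.
That is 4.103 × 111.2 = 456 km at the equator.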